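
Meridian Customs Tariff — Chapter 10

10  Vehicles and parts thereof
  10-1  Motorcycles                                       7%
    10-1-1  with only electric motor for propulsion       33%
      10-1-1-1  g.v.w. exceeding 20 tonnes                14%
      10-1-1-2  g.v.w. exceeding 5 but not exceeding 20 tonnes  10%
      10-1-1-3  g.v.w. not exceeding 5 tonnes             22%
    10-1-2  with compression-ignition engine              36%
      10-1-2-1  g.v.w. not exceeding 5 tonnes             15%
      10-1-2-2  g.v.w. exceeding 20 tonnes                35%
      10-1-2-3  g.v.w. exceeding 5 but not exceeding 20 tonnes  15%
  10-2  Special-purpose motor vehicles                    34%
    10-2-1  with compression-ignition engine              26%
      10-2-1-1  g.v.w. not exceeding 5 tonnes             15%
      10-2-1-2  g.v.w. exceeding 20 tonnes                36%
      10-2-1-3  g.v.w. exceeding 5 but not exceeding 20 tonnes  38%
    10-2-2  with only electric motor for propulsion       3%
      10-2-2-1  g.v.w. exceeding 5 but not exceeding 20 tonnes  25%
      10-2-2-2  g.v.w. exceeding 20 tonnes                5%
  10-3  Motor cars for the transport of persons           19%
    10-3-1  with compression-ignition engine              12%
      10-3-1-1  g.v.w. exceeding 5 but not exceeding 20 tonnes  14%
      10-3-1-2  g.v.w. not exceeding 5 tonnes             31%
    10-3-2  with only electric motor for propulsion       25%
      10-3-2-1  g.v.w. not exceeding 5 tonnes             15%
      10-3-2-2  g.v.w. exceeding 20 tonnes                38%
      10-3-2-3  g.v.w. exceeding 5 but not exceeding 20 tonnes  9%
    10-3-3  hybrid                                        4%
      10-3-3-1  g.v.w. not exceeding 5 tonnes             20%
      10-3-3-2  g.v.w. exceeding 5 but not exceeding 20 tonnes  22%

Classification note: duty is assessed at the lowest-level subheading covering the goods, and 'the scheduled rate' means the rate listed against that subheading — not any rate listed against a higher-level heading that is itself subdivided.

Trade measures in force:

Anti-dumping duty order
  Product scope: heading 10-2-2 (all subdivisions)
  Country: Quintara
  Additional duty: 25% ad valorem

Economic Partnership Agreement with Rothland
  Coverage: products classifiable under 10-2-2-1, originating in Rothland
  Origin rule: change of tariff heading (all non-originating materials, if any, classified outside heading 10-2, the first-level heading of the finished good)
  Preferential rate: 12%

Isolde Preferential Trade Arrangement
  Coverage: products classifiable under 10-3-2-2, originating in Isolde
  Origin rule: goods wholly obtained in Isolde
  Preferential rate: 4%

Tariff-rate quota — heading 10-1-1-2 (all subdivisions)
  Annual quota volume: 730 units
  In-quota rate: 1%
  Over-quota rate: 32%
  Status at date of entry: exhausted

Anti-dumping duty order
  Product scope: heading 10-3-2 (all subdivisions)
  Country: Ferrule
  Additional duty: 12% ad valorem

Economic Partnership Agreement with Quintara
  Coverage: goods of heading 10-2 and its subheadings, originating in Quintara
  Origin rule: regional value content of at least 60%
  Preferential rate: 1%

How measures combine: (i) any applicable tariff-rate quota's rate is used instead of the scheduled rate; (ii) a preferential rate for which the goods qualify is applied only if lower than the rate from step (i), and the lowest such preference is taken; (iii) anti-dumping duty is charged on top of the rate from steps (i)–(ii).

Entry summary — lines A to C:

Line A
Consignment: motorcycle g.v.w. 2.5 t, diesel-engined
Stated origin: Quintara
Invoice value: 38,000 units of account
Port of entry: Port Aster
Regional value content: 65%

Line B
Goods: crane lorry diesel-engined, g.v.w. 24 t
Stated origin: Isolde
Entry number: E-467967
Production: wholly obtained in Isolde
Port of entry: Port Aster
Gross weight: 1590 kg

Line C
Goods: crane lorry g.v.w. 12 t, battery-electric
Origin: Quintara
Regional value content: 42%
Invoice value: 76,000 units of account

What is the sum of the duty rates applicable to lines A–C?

Line A: motorcycle → 10-1; diesel-engined → 10-1-2; g.v.w. 2.5 t → 10-1-2-1. Scheduled 15%. Quintara agreement on 10-2: 10-1-2-1 not covered. → 15%.
Line B: crane lorry → 10-2; diesel-engined → 10-2-1; g.v.w. 24 t → 10-2-1-2. Scheduled 36%. Isolde agreement on 10-3-2-2: 10-2-1-2 not covered. → 36%.
Line C: crane lorry → 10-2; battery-electric → 10-2-2; g.v.w. 12 t → 10-2-2-1. Scheduled 25%. Quintara agreement on 10-2: RVC < 60%; anti-dumping (Quintara, 10-2-2): +25%; total 25% + 25% = 50%. → 50%.
Sum: 15% + 36% + 50% = 101%.

101%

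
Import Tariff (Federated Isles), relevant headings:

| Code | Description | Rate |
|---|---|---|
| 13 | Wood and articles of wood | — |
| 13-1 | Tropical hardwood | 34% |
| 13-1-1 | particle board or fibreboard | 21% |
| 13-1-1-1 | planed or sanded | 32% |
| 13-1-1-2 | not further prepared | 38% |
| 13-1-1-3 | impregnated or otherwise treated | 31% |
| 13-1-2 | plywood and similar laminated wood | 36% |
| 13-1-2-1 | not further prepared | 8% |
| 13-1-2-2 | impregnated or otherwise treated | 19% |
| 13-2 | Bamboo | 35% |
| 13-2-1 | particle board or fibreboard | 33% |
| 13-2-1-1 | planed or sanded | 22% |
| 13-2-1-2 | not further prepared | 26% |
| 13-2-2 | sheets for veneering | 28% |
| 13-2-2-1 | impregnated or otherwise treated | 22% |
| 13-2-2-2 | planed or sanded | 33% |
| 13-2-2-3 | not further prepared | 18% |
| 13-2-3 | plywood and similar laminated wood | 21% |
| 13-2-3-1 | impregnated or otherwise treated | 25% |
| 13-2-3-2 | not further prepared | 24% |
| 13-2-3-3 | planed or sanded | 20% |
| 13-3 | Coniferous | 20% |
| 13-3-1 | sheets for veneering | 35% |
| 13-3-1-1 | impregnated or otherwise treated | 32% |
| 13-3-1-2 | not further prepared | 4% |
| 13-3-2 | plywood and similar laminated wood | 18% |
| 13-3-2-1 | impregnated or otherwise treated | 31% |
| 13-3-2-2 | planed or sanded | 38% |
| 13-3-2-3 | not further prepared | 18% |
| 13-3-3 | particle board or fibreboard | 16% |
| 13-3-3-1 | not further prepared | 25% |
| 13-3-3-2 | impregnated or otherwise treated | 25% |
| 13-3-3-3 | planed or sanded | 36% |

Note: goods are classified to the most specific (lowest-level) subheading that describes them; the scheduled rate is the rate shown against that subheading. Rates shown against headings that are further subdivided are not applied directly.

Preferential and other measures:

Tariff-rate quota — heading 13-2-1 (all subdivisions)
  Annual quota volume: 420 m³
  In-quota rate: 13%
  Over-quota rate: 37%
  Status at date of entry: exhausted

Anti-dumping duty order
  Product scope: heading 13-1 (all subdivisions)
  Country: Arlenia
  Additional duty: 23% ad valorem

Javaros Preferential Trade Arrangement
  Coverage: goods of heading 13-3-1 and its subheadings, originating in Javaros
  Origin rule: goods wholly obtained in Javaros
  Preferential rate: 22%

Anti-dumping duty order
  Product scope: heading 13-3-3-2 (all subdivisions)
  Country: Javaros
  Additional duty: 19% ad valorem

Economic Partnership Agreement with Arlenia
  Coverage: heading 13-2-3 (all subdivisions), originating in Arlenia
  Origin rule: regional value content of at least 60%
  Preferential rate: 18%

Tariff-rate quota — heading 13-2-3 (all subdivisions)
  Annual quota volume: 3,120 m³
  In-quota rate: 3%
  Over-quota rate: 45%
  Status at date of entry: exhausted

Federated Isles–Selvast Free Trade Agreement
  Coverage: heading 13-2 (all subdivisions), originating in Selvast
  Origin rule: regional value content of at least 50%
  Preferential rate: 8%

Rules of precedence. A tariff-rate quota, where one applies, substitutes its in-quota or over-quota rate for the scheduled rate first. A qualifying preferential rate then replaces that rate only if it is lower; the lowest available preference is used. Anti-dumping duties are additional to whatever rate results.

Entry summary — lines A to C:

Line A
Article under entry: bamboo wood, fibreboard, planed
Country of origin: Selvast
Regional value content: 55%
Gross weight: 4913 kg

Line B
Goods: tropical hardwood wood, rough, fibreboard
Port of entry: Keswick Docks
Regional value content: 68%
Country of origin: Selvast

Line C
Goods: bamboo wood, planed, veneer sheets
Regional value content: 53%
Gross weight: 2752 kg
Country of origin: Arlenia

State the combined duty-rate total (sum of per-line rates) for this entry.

79%

Line A: bamboo → 13-2; fibreboard → 13-2-1; planed → 13-2-1-1. Scheduled 22%. quota on 13-2-1 exhausted → over-quota 37%; Selvast agreement on 13-2: RVC ≥ 50% → 8% available; preferential 8%. → 8%.
Line B: tropical hardwood → 13-1; fibreboard → 13-1-1; rough → 13-1-1-2. Scheduled 38%. Selvast agreement on 13-2: 13-1-1-2 not covered. → 38%.
Line C: bamboo → 13-2; veneer sheets → 13-2-2; planed → 13-2-2-2. Scheduled 33%. Arlenia agreement on 13-2-3: 13-2-2-2 not covered. → 33%.
Sum: 8% + 38% + 33% = 79%.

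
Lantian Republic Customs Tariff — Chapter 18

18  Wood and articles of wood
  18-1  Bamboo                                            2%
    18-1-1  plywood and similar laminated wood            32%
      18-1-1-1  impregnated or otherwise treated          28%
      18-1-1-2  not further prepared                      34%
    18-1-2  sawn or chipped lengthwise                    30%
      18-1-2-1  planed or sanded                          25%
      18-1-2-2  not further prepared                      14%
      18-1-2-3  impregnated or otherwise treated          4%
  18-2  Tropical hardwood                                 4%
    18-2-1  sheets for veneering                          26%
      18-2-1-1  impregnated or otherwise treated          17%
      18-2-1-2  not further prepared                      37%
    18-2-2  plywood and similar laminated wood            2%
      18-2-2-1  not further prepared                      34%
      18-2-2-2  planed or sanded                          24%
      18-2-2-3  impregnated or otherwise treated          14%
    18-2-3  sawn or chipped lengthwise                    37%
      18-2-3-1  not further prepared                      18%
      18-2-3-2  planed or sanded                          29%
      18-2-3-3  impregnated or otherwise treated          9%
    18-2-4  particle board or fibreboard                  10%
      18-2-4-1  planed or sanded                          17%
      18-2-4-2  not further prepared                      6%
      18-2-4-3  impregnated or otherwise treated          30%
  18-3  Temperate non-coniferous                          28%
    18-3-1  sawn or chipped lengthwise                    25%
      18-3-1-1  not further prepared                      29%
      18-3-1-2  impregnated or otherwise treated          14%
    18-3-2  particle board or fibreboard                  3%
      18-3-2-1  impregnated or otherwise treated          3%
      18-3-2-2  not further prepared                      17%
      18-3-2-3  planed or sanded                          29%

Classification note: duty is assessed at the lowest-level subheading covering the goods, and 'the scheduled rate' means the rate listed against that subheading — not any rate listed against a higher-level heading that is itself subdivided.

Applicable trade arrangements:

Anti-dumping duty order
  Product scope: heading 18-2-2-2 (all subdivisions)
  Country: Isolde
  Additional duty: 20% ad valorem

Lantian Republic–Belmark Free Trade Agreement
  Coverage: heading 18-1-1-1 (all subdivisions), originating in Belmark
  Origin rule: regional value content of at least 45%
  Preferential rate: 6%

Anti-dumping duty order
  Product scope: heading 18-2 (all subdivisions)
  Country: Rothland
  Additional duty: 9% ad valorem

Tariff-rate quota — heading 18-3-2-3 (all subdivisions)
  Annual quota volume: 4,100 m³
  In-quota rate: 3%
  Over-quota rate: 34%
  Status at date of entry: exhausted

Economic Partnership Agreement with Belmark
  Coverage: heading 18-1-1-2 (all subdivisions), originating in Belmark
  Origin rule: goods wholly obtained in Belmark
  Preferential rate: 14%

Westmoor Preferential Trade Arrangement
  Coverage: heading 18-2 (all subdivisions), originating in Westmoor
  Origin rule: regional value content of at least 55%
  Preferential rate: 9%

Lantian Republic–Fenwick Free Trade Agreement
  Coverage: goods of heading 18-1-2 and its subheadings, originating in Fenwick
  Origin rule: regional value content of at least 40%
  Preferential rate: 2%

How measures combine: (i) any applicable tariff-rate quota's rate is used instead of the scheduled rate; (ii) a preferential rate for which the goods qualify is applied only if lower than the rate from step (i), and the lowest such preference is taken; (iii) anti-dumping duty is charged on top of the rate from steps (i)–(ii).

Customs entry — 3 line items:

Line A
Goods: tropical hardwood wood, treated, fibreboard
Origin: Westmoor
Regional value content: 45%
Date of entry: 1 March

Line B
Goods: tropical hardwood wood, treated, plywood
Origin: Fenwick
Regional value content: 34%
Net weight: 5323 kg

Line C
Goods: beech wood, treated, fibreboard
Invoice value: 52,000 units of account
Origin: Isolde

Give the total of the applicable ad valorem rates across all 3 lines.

47%

Line A: tropical hardwood → 18-2; fibreboard → 18-2-4; treated → 18-2-4-3. Scheduled 30%. Westmoor agreement on 18-2: RVC < 55%. → 30%.
Line B: tropical hardwood → 18-2; plywood → 18-2-2; treated → 18-2-2-3. Scheduled 14%. Fenwick agreement on 18-1-2: 18-2-2-3 not covered. → 14%.
Line C: beech → 18-3; fibreboard → 18-3-2; treated → 18-3-2-1. Scheduled 3%. No special measure applies. → 3%.
Sum: 30% + 14% + 3% = 47%.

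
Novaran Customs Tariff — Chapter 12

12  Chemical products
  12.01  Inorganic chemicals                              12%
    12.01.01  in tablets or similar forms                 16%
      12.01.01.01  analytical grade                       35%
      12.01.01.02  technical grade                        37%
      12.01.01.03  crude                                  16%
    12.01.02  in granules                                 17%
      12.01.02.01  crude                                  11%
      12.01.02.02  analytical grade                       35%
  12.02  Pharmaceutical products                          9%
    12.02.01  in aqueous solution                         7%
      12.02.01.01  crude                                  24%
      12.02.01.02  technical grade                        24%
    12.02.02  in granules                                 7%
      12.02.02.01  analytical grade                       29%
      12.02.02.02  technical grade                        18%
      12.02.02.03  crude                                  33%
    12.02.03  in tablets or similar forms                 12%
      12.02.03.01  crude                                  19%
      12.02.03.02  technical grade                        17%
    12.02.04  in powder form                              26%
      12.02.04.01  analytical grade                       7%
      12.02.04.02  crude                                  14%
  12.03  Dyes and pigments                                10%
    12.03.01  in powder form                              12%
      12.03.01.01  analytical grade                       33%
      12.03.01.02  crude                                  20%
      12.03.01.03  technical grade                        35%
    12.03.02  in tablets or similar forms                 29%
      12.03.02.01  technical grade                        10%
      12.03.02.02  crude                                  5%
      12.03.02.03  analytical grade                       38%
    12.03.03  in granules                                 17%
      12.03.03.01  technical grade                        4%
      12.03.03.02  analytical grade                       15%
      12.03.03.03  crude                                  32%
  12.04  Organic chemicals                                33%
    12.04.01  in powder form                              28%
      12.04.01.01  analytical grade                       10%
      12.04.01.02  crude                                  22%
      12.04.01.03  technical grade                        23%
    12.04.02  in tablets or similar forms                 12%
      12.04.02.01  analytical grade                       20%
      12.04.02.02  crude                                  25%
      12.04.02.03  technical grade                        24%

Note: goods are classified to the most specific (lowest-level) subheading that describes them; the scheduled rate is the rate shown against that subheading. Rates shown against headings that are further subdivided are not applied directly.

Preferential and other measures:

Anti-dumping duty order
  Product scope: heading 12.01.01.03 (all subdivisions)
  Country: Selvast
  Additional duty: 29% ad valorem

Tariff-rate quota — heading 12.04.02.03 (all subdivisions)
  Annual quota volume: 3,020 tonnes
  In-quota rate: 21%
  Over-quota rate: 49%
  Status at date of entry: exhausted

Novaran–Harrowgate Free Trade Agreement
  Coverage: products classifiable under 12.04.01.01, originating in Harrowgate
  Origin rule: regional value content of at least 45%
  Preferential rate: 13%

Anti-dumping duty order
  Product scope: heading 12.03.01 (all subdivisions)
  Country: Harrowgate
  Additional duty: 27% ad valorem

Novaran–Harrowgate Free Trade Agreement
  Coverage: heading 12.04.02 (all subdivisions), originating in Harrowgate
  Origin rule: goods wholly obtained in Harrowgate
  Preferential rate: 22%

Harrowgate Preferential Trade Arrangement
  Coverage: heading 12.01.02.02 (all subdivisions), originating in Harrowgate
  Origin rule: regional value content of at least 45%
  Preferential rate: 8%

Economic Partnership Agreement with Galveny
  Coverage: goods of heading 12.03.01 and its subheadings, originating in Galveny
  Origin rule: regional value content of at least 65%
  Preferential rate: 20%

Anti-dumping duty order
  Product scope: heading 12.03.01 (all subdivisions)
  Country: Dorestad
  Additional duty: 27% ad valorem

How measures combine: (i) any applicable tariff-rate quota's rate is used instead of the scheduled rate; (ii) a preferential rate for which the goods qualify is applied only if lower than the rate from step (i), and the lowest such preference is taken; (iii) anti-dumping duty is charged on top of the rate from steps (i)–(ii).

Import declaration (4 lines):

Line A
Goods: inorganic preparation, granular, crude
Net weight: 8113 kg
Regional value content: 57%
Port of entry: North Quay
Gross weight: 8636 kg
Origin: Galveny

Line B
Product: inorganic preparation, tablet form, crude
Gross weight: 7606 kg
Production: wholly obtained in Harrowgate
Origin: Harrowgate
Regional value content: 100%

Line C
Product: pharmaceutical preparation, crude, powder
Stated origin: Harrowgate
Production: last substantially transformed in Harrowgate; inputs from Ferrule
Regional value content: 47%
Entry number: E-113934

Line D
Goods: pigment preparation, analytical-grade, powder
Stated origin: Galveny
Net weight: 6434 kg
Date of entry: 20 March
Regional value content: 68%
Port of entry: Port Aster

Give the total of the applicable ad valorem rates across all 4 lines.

Line A: inorganic → 12.01; granular → 12.01.02; crude → 12.01.02.01. Scheduled 11%. Galveny agreement on 12.03.01: 12.01.02.01 not covered. → 11%.
Line B: inorganic → 12.01; tablet form → 12.01.01; crude → 12.01.01.03. Scheduled 16%. Harrowgate agreement on 12.04.01.01: 12.01.01.03 not covered; Harrowgate agreement on 12.04.02: 12.01.01.03 not covered; Harrowgate agreement on 12.01.02.02: 12.01.01.03 not covered. → 16%.
Line C: pharmaceutical → 12.02; powder → 12.02.04; crude → 12.02.04.02. Scheduled 14%. Harrowgate agreement on 12.04.01.01: 12.02.04.02 not covered; Harrowgate agreement on 12.04.02: 12.02.04.02 not covered; Harrowgate agreement on 12.01.02.02: 12.02.04.02 not covered. → 14%.
Line D: pigment → 12.03; powder → 12.03.01; analytical-grade → 12.03.01.01. Scheduled 33%. Galveny agreement on 12.03.01: RVC ≥ 65% → 20% available; preferential 20%. → 20%.
Sum: 11% + 16% + 14% + 20% = 61%.

61%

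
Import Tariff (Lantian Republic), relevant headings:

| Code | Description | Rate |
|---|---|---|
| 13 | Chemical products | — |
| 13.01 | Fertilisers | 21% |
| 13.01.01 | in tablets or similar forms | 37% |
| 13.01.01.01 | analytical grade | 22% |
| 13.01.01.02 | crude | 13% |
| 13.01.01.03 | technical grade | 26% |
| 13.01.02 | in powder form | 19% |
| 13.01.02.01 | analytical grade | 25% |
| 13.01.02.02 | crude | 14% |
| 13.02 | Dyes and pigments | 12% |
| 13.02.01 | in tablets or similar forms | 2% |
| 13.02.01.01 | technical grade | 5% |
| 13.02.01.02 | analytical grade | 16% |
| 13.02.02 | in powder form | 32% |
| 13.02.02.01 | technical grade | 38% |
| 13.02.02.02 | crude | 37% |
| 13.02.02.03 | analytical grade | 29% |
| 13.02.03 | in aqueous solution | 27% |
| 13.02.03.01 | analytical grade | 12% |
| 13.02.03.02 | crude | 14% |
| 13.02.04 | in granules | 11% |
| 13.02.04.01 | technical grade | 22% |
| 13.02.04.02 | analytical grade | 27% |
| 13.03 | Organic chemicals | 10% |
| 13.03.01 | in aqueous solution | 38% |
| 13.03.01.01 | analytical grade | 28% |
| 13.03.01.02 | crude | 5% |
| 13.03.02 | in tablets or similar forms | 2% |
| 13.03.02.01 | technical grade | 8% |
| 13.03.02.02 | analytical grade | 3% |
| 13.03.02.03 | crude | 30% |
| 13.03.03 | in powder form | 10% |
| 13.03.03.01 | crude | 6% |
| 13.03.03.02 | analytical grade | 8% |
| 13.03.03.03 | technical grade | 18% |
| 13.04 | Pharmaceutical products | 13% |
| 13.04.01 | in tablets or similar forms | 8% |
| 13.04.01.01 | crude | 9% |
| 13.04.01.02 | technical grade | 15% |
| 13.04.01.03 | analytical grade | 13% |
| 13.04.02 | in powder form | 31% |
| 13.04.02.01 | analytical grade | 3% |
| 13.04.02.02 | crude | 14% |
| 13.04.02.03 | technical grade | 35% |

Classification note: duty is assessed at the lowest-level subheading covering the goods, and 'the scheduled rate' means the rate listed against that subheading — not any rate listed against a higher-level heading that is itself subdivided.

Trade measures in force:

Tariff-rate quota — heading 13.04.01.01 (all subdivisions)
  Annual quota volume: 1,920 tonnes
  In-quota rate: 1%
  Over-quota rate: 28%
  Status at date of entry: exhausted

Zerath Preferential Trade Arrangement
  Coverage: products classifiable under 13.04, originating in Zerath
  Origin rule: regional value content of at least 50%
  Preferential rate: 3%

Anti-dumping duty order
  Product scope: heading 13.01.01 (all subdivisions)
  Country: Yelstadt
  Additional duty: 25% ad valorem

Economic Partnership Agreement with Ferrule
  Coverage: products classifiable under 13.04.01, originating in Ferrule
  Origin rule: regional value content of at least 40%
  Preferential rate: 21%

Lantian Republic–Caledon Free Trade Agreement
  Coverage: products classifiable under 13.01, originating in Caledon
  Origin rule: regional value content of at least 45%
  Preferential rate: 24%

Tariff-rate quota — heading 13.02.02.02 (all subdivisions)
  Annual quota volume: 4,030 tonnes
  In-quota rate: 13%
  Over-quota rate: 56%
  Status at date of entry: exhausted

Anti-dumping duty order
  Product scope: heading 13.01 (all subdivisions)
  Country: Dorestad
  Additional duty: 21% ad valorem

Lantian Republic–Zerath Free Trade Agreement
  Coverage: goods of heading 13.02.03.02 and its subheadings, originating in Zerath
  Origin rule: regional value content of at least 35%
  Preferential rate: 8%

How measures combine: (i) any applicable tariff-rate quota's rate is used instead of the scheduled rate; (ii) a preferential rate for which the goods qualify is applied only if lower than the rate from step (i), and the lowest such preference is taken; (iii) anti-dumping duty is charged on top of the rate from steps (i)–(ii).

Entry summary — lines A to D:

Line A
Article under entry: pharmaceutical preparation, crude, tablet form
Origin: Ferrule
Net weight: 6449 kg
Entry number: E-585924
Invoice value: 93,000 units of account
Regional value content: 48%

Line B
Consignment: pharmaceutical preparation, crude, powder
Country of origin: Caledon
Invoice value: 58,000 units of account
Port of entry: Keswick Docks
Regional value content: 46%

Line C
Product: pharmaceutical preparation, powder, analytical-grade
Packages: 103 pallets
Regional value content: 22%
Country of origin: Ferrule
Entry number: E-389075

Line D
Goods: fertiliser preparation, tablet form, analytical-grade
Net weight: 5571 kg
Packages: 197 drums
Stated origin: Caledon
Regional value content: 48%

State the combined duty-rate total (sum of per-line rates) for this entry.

Line A: pharmaceutical → 13.04; tablet form → 13.04.01; crude → 13.04.01.01. Scheduled 9%. quota on 13.04.01.01 exhausted → over-quota 28%; Ferrule agreement on 13.04.01: RVC ≥ 40% → 21% available; preferential 21%. → 21%.
Line B: pharmaceutical → 13.04; powder → 13.04.02; crude → 13.04.02.02. Scheduled 14%. Caledon agreement on 13.01: 13.04.02.02 not covered. → 14%.
Line C: pharmaceutical → 13.04; powder → 13.04.02; analytical-grade → 13.04.02.01. Scheduled 3%. Ferrule agreement on 13.04.01: 13.04.02.01 not covered. → 3%.
Line D: fertiliser → 13.01; tablet form → 13.01.01; analytical-grade → 13.01.01.01. Scheduled 22%. Caledon agreement on 13.01: RVC ≥ 45% → 24% available; preference 24% not lower than 22% → no reduction. → 22%.
Sum: 21% + 14% + 3% + 22% = 60%.

60%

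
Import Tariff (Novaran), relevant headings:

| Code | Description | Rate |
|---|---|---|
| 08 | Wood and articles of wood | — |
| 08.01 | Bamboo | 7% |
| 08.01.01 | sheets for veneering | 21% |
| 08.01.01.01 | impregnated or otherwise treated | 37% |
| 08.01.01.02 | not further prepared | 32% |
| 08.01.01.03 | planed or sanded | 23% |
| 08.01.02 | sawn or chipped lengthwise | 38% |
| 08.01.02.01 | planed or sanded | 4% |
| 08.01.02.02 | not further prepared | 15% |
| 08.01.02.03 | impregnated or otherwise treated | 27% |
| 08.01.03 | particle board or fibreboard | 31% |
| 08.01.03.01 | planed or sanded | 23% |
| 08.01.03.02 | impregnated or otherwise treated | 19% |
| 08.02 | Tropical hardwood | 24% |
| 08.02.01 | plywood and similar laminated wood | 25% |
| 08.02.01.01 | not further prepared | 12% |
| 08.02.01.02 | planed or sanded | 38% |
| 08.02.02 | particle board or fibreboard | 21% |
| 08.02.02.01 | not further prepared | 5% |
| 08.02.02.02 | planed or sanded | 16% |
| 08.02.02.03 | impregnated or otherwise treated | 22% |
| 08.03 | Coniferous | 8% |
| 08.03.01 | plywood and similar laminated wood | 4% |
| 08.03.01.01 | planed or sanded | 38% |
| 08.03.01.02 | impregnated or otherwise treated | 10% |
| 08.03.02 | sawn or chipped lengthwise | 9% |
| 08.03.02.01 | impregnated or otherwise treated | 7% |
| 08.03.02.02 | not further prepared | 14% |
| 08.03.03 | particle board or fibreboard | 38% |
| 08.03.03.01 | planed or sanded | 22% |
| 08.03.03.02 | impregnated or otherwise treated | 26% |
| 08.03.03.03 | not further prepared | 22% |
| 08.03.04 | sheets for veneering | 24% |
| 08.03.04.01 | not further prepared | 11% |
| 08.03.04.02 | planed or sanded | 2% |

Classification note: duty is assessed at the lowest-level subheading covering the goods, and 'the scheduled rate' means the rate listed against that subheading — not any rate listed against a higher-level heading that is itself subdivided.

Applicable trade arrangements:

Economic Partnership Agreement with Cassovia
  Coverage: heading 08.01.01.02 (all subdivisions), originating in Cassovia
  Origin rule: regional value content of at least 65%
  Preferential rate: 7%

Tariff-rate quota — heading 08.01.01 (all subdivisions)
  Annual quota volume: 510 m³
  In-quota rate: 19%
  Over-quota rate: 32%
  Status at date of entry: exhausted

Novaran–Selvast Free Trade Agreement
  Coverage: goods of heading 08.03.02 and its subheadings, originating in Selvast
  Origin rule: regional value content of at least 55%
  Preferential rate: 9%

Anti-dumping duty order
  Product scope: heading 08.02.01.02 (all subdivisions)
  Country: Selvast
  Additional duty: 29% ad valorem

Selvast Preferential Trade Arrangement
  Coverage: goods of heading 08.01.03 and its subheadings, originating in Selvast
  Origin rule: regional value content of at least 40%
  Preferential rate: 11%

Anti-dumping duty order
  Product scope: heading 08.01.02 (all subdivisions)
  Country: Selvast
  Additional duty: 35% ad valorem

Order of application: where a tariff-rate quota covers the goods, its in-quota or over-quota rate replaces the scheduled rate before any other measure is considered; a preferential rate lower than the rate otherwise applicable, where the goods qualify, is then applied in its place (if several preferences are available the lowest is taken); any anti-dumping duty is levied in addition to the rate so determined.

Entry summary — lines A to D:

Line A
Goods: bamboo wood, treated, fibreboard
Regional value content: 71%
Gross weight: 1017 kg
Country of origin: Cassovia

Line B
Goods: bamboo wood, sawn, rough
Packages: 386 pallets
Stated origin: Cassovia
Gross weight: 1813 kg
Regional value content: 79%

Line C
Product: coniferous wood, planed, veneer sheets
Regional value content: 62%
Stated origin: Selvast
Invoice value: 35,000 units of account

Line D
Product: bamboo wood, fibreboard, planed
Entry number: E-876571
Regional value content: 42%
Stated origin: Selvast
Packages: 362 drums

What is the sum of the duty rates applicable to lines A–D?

Line A: bamboo → 08.01; fibreboard → 08.01.03; treated → 08.01.03.02. Scheduled 19%. Cassovia agreement on 08.01.01.02: 08.01.03.02 not covered. → 19%.
Line B: bamboo → 08.01; sawn → 08.01.02; rough → 08.01.02.02. Scheduled 15%. Cassovia agreement on 08.01.01.02: 08.01.02.02 not covered. → 15%.
Line C: coniferous → 08.03; veneer sheets → 08.03.04; planed → 08.03.04.02. Scheduled 2%. Selvast agreement on 08.03.02: 08.03.04.02 not covered; Selvast agreement on 08.01.03: 08.03.04.02 not covered. → 2%.
Line D: bamboo → 08.01; fibreboard → 08.01.03; planed → 08.01.03.01. Scheduled 23%. Selvast agreement on 08.03.02: 08.01.03.01 not covered; Selvast agreement on 08.01.03: RVC ≥ 40% → 11% available; preferential 11%. → 11%.
Sum: 19% + 15% + 2% + 11% = 47%.

47%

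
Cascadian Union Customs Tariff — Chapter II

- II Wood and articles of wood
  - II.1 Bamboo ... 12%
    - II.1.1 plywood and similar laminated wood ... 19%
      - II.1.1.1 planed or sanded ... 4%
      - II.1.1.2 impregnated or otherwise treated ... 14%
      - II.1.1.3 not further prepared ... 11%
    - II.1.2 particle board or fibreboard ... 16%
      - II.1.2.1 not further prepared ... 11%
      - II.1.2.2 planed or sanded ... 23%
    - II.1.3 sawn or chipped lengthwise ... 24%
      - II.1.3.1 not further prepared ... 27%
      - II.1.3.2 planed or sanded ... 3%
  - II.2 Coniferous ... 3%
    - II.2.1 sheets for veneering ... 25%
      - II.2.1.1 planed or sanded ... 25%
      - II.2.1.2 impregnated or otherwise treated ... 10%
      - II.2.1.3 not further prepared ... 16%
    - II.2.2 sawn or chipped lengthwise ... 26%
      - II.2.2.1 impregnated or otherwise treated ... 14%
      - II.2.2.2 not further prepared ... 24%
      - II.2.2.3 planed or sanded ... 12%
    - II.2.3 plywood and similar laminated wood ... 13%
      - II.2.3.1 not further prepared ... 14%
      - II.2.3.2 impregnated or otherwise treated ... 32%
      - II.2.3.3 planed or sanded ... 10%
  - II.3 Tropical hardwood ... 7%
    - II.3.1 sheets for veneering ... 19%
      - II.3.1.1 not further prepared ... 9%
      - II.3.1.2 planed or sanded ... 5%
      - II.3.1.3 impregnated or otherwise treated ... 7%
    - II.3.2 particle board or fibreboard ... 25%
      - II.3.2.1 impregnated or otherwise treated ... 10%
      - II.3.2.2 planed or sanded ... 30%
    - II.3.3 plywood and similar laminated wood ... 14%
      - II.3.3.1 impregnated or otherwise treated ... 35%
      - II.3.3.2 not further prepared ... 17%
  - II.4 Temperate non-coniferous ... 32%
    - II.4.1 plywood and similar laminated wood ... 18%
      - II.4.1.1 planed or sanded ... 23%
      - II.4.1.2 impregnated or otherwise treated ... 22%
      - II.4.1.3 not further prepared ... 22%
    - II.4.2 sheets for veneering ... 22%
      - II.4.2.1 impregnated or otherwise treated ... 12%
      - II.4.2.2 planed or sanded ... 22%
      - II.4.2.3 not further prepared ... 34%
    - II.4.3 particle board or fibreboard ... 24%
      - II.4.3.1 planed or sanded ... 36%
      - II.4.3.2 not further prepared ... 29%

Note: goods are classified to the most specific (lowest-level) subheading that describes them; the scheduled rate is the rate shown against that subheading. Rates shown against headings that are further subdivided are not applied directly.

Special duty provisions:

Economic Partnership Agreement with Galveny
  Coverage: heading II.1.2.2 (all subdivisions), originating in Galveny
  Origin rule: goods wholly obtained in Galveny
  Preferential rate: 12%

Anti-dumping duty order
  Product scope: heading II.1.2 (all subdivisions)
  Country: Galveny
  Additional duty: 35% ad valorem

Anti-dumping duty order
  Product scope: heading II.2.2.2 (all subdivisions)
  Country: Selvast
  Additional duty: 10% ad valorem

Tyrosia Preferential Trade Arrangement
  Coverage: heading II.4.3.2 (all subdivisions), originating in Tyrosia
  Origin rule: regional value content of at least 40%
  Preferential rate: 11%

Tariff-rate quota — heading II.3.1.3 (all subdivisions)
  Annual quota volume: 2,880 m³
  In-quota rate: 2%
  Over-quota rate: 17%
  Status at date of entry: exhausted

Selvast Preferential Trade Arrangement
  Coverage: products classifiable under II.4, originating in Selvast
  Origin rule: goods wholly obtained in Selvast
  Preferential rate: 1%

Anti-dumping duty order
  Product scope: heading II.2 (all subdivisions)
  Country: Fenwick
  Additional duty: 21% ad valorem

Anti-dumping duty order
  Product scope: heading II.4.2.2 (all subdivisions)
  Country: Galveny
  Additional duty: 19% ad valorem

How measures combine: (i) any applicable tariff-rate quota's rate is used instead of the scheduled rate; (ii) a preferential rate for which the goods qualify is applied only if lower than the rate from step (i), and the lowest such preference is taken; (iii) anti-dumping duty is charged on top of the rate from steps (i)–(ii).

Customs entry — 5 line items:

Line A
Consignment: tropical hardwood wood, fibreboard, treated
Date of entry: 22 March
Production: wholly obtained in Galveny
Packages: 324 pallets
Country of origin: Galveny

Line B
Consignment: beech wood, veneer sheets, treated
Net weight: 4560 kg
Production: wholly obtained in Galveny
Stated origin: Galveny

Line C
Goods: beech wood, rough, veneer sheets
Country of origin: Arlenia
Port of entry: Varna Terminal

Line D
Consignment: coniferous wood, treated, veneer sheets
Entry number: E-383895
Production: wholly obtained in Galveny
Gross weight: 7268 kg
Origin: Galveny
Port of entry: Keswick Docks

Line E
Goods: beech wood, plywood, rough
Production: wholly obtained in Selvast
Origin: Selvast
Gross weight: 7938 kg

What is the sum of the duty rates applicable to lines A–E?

67%

Line A: tropical hardwood → II.3; fibreboard → II.3.2; treated → II.3.2.1. Scheduled 10%. Galveny agreement on II.1.2.2: II.3.2.1 not covered. → 10%.
Line B: beech → II.4; veneer sheets → II.4.2; treated → II.4.2.1. Scheduled 12%. Galveny agreement on II.1.2.2: II.4.2.1 not covered. → 12%.
Line C: beech → II.4; veneer sheets → II.4.2; rough → II.4.2.3. Scheduled 34%. No special measure applies. → 34%.
Line D: coniferous → II.2; veneer sheets → II.2.1; treated → II.2.1.2. Scheduled 10%. Galveny agreement on II.1.2.2: II.2.1.2 not covered. → 10%.
Line E: beech → II.4; plywood → II.4.1; rough → II.4.1.3. Scheduled 22%. Selvast agreement on II.4: wholly obtained → 1% available; preferential 1%. → 1%.
Sum: 10% + 12% + 34% + 10% + 1% = 67%.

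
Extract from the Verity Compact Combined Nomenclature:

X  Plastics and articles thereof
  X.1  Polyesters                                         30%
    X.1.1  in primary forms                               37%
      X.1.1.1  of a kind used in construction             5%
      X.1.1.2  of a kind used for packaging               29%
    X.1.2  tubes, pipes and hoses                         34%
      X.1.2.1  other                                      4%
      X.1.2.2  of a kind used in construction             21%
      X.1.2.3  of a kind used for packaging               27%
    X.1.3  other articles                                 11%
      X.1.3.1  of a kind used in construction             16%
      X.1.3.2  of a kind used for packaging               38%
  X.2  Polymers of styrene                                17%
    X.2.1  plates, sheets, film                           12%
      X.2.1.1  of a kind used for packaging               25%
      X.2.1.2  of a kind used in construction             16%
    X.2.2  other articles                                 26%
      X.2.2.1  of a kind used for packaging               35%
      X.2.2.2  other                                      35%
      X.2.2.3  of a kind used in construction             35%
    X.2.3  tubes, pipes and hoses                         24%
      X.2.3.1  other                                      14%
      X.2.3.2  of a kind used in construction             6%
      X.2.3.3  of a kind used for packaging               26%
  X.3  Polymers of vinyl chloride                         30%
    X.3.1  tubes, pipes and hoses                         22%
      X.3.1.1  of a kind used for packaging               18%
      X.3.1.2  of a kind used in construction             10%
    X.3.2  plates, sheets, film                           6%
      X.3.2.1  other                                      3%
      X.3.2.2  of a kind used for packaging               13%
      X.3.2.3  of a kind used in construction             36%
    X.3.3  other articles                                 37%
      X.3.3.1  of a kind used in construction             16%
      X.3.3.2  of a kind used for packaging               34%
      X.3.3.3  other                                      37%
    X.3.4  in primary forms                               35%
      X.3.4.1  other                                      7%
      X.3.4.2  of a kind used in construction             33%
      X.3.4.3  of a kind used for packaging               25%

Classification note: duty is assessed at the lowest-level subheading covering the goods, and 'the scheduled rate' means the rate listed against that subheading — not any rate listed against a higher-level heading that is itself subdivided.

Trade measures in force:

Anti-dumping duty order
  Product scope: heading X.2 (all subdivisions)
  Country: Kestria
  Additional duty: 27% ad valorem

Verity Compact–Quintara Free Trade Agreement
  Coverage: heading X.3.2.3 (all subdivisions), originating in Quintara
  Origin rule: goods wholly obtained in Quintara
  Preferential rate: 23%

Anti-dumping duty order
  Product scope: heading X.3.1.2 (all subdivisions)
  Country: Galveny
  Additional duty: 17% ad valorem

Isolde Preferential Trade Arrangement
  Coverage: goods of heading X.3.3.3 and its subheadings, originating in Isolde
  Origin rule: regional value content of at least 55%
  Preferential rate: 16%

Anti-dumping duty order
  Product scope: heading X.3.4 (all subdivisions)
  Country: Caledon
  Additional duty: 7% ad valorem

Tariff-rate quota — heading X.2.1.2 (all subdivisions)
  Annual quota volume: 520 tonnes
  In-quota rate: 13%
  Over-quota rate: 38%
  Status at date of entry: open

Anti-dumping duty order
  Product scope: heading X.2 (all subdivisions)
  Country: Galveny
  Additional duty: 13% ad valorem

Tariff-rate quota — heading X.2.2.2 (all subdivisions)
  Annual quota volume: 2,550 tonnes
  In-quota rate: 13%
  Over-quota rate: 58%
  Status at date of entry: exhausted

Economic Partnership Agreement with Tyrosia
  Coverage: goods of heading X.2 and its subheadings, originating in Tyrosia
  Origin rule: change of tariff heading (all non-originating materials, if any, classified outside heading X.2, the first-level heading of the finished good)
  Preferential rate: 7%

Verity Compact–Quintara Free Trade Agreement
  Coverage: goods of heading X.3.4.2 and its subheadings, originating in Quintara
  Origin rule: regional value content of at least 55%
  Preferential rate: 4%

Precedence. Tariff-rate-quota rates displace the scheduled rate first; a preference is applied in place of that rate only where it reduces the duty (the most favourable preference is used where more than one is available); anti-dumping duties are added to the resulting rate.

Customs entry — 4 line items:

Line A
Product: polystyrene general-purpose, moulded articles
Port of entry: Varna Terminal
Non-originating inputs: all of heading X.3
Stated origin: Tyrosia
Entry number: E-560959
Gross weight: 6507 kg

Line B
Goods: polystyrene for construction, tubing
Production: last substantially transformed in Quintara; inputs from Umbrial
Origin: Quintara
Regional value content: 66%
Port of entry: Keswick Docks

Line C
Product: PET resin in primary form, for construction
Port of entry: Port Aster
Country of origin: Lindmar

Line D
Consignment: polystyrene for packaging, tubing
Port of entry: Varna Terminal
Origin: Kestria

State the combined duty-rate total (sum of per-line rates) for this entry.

71%

Line A: polystyrene → X.2; moulded articles → X.2.2; general-purpose → X.2.2.2. Scheduled 35%. quota on X.2.2.2 exhausted → over-quota 58%; Tyrosia agreement on X.2: CTH met → 7% available; preferential 7%. → 7%.
Line B: polystyrene → X.2; tubing → X.2.3; for construction → X.2.3.2. Scheduled 6%. Quintara agreement on X.3.2.3: X.2.3.2 not covered; Quintara agreement on X.3.4.2: X.2.3.2 not covered. → 6%.
Line C: PET → X.1; resin in primary form → X.1.1; for construction → X.1.1.1. Scheduled 5%. No special measure applies. → 5%.
Line D: polystyrene → X.2; tubing → X.2.3; for packaging → X.2.3.3. Scheduled 26%. anti-dumping (Kestria, X.2): +27%; total 26% + 27% = 53%. → 53%.
Sum: 7% + 6% + 5% + 53% = 71%.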